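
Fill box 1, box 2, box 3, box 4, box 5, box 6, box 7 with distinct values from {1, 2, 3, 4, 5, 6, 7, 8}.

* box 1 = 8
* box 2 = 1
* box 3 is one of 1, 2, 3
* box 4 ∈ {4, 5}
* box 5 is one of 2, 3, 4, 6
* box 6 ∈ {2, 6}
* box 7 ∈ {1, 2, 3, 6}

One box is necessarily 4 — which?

box 1's domain is down to {8}, so box 1 = 8.
box 2 has just one choice, so box 2 = 1. Remove 1 from box 3, box 7.
The 5 still-open variables draw from only 5 values {2, 3, 4, 5, 6}, so each is used; only box 4 can be 5, hence box 4 = 5.
The 4 still-open variables together cover exactly {2, 3, 4, 6} — 4 values for 4 variables — and 4 appears only in box 5's list, so box 5 = 4.

box 5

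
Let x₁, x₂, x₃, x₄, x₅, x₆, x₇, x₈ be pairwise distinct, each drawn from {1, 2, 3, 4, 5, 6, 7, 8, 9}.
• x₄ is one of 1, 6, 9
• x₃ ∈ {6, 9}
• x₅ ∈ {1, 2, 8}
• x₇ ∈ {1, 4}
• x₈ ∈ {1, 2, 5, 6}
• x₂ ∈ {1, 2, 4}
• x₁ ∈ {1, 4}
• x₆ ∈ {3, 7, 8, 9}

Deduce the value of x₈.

5

x₁ and x₇ share exactly the 2 values {1, 4}; by pigeonhole those values go to them, so strike 1, 4 from x₂, x₄, x₅, x₈.
That leaves x₂ = 2. Eliminate 2 elsewhere: x₅, x₈.
x₅'s domain is down to {8}, so x₅ = 8. Strike 8 from x₆.
x₃ and x₄ between them cover only {6, 9} — a naked pair. Remove those values from x₆, x₈.
So x₈ = 5.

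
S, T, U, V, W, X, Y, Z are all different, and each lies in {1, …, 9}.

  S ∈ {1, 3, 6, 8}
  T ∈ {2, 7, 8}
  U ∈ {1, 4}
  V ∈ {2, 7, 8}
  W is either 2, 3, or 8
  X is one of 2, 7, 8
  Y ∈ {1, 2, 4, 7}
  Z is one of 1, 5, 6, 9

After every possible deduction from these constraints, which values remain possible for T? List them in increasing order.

2, 7, 8

T, V, X share exactly the 3 values {2, 7, 8}; by pigeonhole those values go to them, so strike 2, 7, 8 from S, W, Y.
That leaves W = 3. So S can't be 3.
The 2 variables U and Y are confined to {1, 4}, which locks those values in; drop them from S, Z.
S must be 6 (only option left). Remove 6 from Z.
No further eliminations apply; T can still be any of 2, 7, 8.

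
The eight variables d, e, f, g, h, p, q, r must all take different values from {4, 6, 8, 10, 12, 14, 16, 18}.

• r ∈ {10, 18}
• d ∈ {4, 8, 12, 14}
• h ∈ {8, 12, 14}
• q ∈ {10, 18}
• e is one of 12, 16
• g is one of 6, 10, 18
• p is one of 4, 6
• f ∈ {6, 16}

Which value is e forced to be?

The 2 variables q and r are confined to {10, 18}, which locks those values in; drop them from g.
g's domain is down to {6}, so g = 6. Eliminate 6 elsewhere: f, p.
p must be 4 (only option left). Eliminate 4 elsewhere: d.
f has just one choice, so f = 16. So e can't be 16.
So e = 12.

12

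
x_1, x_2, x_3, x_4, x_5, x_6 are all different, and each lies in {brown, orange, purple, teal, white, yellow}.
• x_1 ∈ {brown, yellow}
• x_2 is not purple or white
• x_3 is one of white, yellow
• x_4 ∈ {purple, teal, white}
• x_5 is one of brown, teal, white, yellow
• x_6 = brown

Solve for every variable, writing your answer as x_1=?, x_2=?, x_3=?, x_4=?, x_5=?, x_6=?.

x_1=yellow, x_2=orange, x_3=white, x_4=purple, x_5=teal, x_6=brown

x_6's domain is down to {brown}, so x_6 = brown. Remove brown from x_1, x_2, x_5.
That leaves x_1 = yellow. Strike yellow from x_2, x_3, x_5.
x_3 has just one choice, so x_3 = white. Remove white from x_4, x_5.
x_5 must be teal (only option left). Remove teal from x_2, x_4.
x_2 must be orange (only option left).
x_4 must be purple (only option left).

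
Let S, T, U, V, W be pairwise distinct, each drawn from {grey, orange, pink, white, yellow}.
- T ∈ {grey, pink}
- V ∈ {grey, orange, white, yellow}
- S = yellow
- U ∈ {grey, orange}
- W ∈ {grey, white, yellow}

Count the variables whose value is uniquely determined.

2

S's domain is down to {yellow}, so S = yellow. Strike yellow from V, W.
The 4 still-open variables draw from only 4 values {grey, orange, pink, white}, so each is used; only T can be pink, hence T = pink.
Determined: S=yellow, T=pink. The other variables each still have more than one consistent value. That makes 2.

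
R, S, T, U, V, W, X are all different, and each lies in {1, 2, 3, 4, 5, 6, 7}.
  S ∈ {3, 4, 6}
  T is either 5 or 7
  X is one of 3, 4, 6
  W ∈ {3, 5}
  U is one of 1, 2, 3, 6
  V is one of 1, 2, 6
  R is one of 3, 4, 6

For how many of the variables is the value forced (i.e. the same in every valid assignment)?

2

Among the 7 variables, 7 fits only T (and all 7 values in {1, 2, 3, 4, 5, 6, 7} must be used), so T = 7.
Among the 6 still-open variables, 5 fits only W (and all 6 values in {1, 2, 3, 4, 5, 6} must be used), so W = 5.
The 3 variables R, S, X are confined to {3, 4, 6}, which locks those values in; drop them from U, V.
Determined: T=7, W=5. The other variables each still have more than one consistent value. That makes 2.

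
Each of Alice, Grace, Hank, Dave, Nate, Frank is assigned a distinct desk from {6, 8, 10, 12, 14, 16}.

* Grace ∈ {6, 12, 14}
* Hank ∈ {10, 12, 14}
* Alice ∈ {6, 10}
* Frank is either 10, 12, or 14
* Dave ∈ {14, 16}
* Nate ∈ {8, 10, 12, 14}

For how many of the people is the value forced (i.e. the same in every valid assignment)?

2

The 6 variables together cover exactly {6, 8, 10, 12, 14, 16} — 6 values for 6 variables — and 8 appears only in Nate's list, so Nate = 8.
The 5 still-open variables together cover exactly {6, 10, 12, 14, 16} — 5 values for 5 variables — and 16 appears only in Dave's list, so Dave = 16.
Determined: Dave=16, Nate=8. The other people each still have more than one consistent value. That makes 2.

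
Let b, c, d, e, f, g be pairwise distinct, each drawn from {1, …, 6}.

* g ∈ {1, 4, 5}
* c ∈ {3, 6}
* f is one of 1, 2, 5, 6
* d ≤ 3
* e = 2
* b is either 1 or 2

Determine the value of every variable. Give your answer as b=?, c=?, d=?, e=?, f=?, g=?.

b=1, c=6, d=3, e=2, f=5, g=4

e's domain is down to {2}, so e = 2. Strike 2 from b, d, f.
That leaves b = 1. So d, f, g can't be 1.
d has just one choice, so d = 3. So c can't be 3.
c's domain is down to {6}, so c = 6. Strike 6 from f.
f has just one choice, so f = 5. Remove 5 from g.
g must be 4 (only option left).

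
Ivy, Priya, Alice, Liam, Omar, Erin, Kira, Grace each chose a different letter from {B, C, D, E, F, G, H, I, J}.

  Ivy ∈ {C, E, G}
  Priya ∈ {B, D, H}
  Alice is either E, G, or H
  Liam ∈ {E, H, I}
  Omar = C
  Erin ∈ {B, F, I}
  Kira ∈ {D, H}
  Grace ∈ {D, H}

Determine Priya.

B

Omar has just one choice, so Omar = C. Remove C from Ivy.
Among the 7 still-open variables, F fits only Erin (and all 7 values in {B, D, E, F, G, H, I} must be used), so Erin = F.
Among the 6 still-open variables, B fits only Priya (and all 6 values in {B, D, E, G, H, I} must be used), so Priya = B.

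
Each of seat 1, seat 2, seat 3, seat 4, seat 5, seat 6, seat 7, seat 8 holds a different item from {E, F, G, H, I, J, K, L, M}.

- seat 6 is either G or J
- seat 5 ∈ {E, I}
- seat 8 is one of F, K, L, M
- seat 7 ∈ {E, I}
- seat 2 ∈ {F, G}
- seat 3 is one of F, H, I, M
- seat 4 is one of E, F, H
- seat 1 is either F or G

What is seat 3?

M

seat 1 and seat 2 share exactly the 2 values {F, G}; by pigeonhole those values go to them, so strike F, G from seat 3, seat 4, seat 6, seat 8.
seat 6's domain is down to {J}, so seat 6 = J.
seat 5 and seat 7 between them cover only {E, I} — a naked pair. Remove those values from seat 3, seat 4.
seat 4's domain is down to {H}, so seat 4 = H. So seat 3 can't be H.
So seat 3 = M.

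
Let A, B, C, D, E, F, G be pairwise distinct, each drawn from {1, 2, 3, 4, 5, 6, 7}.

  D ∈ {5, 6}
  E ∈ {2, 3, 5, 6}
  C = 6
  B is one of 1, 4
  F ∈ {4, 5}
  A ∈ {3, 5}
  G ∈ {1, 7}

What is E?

2

C's domain is down to {6}, so C = 6. So D, E can't be 6.
D has just one choice, so D = 5. Remove 5 from A, E, F.
F has just one choice, so F = 4. So B can't be 4.
A has just one choice, so A = 3. Strike 3 from E.
So E = 2.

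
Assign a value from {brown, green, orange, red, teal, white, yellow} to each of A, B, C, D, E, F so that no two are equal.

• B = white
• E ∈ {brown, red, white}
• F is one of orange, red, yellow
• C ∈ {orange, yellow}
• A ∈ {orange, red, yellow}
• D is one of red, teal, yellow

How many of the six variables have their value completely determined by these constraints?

3

B's domain is down to {white}, so B = white. So E can't be white.
The 5 still-open variables draw from only 5 values {brown, orange, red, teal, yellow}, so each is used; only E can be brown, hence E = brown.
The 4 still-open variables together cover exactly {orange, red, teal, yellow} — 4 values for 4 variables — and teal appears only in D's list, so D = teal.
Determined: B=white, D=teal, E=brown. The other variables each still have more than one consistent value. That makes 3.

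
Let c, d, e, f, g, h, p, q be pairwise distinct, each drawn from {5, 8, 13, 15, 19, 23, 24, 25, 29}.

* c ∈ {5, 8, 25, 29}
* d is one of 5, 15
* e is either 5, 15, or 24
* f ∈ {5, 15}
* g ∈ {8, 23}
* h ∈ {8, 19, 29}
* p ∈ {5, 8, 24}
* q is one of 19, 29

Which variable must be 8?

The 8 variables together cover exactly {5, 8, 15, 19, 23, 24, 25, 29} — 8 values for 8 variables — and 23 appears only in g's list, so g = 23.
The 7 still-open variables together cover exactly {5, 8, 15, 19, 24, 25, 29} — 7 values for 7 variables — and 25 appears only in c's list, so c = 25.
d and f share exactly the 2 values {5, 15}; by pigeonhole those values go to them, so strike 5, 15 from e, p.
e's domain is down to {24}, so e = 24. Strike 24 from p.
So 8 goes to p.

p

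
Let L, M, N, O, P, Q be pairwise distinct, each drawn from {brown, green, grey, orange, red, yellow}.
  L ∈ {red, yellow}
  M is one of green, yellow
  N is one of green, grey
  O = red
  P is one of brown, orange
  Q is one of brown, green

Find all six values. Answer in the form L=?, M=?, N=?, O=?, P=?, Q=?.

L=yellow, M=green, N=grey, O=red, P=orange, Q=brown

O has just one choice, so O = red. Remove red from L.
L must be yellow (only option left). So M can't be yellow.
M's domain is down to {green}, so M = green. Remove green from N, Q.
N must be grey (only option left).
Q's domain is down to {brown}, so Q = brown. Strike brown from P.
P has just one choice, so P = orange.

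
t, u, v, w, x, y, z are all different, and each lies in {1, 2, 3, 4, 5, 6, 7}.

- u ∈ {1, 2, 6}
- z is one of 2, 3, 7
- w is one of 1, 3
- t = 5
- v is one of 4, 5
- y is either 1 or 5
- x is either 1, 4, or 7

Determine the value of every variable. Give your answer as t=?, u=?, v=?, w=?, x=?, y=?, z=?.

t must be 5 (only option left). Remove 5 from v, y.
That leaves v = 4. Strike 4 from x.
y's domain is down to {1}, so y = 1. Eliminate 1 elsewhere: u, w, x.
w must be 3 (only option left). Strike 3 from z.
That leaves x = 7. Strike 7 from z.
z must be 2 (only option left). Strike 2 from u.
u has just one choice, so u = 6.

t=5, u=6, v=4, w=3, x=7, y=1, z=2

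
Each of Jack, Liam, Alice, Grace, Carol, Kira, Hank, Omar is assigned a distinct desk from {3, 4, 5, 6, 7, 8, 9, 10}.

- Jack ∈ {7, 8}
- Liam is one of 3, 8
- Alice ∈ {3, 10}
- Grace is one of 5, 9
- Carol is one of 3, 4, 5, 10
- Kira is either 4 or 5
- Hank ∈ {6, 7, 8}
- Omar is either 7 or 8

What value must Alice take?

The 8 variables draw from only 8 values {3, 4, 5, 6, 7, 8, 9, 10}, so each is used; only Hank can be 6, hence Hank = 6.
Among the 7 still-open variables, 9 fits only Grace (and all 7 values in {3, 4, 5, 7, 8, 9, 10} must be used), so Grace = 9.
Jack and Omar between them cover only {7, 8} — a naked pair. Remove those values from Liam.
Liam has just one choice, so Liam = 3. Eliminate 3 elsewhere: Alice, Carol.
So Alice = 10.

10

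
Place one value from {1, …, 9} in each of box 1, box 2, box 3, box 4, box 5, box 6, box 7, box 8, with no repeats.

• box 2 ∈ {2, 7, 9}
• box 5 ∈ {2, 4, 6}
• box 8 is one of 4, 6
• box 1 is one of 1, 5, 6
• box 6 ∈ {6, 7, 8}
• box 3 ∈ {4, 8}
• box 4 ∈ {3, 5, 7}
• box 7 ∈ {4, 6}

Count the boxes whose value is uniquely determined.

box 7 and box 8 between them cover only {4, 6} — a naked pair. Remove those values from box 1, box 3, box 5, box 6.
box 3 has just one choice, so box 3 = 8. So box 6 can't be 8.
box 5 has just one choice, so box 5 = 2. So box 2 can't be 2.
box 6's domain is down to {7}, so box 6 = 7. Strike 7 from box 2, box 4.
box 2's domain is down to {9}, so box 2 = 9.
Determined: box 2=9, box 3=8, box 5=2, box 6=7. The other boxes each still have more than one consistent value. That makes 4.

4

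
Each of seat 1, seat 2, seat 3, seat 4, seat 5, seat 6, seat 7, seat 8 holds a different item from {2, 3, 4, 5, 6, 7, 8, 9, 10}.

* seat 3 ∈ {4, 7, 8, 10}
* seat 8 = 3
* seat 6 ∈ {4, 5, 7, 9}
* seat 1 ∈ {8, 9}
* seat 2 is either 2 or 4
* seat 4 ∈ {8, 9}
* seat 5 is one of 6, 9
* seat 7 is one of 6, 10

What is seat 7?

seat 8 must be 3 (only option left).
seat 1 and seat 4 share exactly the 2 values {8, 9}; by pigeonhole those values go to them, so strike 8, 9 from seat 3, seat 5, seat 6.
That leaves seat 5 = 6. Remove 6 from seat 7.
So seat 7 = 10.

10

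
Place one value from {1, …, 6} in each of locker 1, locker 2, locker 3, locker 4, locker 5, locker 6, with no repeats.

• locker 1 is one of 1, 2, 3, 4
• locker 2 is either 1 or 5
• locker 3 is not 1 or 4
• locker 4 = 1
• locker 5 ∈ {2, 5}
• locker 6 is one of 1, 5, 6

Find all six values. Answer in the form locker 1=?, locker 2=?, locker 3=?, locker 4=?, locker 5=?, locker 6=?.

locker 4 has just one choice, so locker 4 = 1. Remove 1 from locker 1, locker 2, locker 6.
locker 2 must be 5 (only option left). Remove 5 from locker 3, locker 5, locker 6.
locker 5 has just one choice, so locker 5 = 2. Remove 2 from locker 1, locker 3.
locker 6 has just one choice, so locker 6 = 6. Strike 6 from locker 3.
locker 3 has just one choice, so locker 3 = 3. Remove 3 from locker 1.
locker 1's domain is down to {4}, so locker 1 = 4.

locker 1=4, locker 2=5, locker 3=3, locker 4=1, locker 5=2, locker 6=6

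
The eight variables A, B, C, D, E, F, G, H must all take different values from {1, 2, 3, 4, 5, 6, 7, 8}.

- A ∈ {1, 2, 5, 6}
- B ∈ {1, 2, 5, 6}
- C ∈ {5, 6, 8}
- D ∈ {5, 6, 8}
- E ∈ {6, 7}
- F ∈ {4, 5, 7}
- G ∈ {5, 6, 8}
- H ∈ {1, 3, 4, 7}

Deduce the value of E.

7

Among the 8 variables, 3 fits only H (and all 8 values in {1, 2, 3, 4, 5, 6, 7, 8} must be used), so H = 3.
The 7 still-open variables draw from only 7 values {1, 2, 4, 5, 6, 7, 8}, so each is used; only F can be 4, hence F = 4.
Among the 6 still-open variables, 7 fits only E (and all 6 values in {1, 2, 5, 6, 7, 8} must be used), so E = 7.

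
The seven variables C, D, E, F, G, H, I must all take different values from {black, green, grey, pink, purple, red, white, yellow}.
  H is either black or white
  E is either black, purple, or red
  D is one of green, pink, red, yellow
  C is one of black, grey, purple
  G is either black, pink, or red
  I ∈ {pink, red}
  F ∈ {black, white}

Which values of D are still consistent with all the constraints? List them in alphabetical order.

green, yellow

The 2 variables F and H are confined to {black, white}, which locks those values in; drop them from C, E, G.
The 2 variables G and I are confined to {pink, red}, which locks those values in; drop them from D, E.
E's domain is down to {purple}, so E = purple. Remove purple from C.
That leaves C = grey.
No further eliminations apply; D can still be any of green, yellow.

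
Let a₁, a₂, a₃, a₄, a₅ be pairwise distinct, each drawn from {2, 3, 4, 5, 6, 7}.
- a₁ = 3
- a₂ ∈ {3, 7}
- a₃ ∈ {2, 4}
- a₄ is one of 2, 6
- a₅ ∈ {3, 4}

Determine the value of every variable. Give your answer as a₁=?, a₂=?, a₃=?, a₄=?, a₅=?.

a₁'s domain is down to {3}, so a₁ = 3. Strike 3 from a₂, a₅.
a₂'s domain is down to {7}, so a₂ = 7.
That leaves a₅ = 4. Eliminate 4 elsewhere: a₃.
That leaves a₃ = 2. Remove 2 from a₄.
a₄'s domain is down to {6}, so a₄ = 6.

a₁=3, a₂=7, a₃=2, a₄=6, a₅=4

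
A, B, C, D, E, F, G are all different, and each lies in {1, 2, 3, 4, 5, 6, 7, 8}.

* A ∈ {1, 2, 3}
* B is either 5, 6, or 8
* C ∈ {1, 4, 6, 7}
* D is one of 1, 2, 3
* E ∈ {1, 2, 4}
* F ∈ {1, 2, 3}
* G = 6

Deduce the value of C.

G's domain is down to {6}, so G = 6. Remove 6 from B, C.
A, D, F between them cover only {1, 2, 3} — a naked triple. Remove those values from C, E.
E has just one choice, so E = 4. Strike 4 from C.
So C = 7.

7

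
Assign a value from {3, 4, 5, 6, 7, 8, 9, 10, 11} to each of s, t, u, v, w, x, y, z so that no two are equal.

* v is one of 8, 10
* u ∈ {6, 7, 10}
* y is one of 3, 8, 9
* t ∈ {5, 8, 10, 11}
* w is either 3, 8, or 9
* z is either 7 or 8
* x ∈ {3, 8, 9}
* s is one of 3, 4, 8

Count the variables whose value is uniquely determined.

4

w, x, y between them cover only {3, 8, 9} — a naked triple. Remove those values from s, t, v, z.
s has just one choice, so s = 4.
v must be 10 (only option left). Strike 10 from t, u.
z must be 7 (only option left). Eliminate 7 elsewhere: u.
u has just one choice, so u = 6.
Determined: s=4, u=6, v=10, z=7. The other variables each still have more than one consistent value. That makes 4.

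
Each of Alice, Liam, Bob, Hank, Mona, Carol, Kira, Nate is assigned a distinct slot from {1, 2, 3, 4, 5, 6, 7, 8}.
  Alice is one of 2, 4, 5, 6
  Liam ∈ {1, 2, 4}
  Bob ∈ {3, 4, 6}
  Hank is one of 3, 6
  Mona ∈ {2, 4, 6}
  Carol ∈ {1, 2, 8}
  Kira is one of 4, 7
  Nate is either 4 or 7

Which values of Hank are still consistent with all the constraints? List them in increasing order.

Among the 8 variables, 5 fits only Alice (and all 8 values in {1, 2, 3, 4, 5, 6, 7, 8} must be used), so Alice = 5.
Among the 7 still-open variables, 8 fits only Carol (and all 7 values in {1, 2, 3, 4, 6, 7, 8} must be used), so Carol = 8.
Among the 6 still-open variables, 1 fits only Liam (and all 6 values in {1, 2, 3, 4, 6, 7} must be used), so Liam = 1.
The 5 still-open variables together cover exactly {2, 3, 4, 6, 7} — 5 values for 5 variables — and 2 appears only in Mona's list, so Mona = 2.
The 2 variables Kira and Nate are confined to {4, 7}, which locks those values in; drop them from Bob.
No further eliminations apply; Hank can still be any of 3, 6.

3, 6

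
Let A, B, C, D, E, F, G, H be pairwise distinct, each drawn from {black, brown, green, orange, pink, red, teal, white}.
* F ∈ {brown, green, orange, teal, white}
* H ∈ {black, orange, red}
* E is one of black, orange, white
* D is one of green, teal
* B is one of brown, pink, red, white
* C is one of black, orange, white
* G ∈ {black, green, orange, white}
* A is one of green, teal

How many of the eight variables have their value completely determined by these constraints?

3

The 8 variables draw from only 8 values {black, brown, green, orange, pink, red, teal, white}, so each is used; only B can be pink, hence B = pink.
The 7 still-open variables together cover exactly {black, brown, green, orange, red, teal, white} — 7 values for 7 variables — and brown appears only in F's list, so F = brown.
The 6 still-open variables draw from only 6 values {black, green, orange, red, teal, white}, so each is used; only H can be red, hence H = red.
A and D share exactly the 2 values {green, teal}; by pigeonhole those values go to them, so strike green, teal from G.
Determined: B=pink, F=brown, H=red. The other variables each still have more than one consistent value. That makes 3.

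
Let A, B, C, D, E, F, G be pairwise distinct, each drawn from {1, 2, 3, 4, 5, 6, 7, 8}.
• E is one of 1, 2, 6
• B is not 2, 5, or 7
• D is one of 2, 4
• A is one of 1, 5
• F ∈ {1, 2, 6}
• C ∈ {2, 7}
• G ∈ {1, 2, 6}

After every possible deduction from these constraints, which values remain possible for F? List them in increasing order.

E, F, G share exactly the 3 values {1, 2, 6}; by pigeonhole those values go to them, so strike 1, 2, 6 from A, B, C, D.
A's domain is down to {5}, so A = 5.
C has just one choice, so C = 7.
D's domain is down to {4}, so D = 4. Strike 4 from B.
No further eliminations apply; F can still be any of 1, 2, 6.

1, 2, 6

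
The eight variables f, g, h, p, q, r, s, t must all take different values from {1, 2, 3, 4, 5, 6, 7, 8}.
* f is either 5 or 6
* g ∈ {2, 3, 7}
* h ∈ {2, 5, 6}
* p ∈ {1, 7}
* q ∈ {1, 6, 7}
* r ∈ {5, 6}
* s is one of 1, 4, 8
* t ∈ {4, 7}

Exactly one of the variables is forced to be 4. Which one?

Among the 8 variables, 3 fits only g (and all 8 values in {1, 2, 3, 4, 5, 6, 7, 8} must be used), so g = 3.
Among the 7 still-open variables, 2 fits only h (and all 7 values in {1, 2, 4, 5, 6, 7, 8} must be used), so h = 2.
Among the 6 still-open variables, 8 fits only s (and all 6 values in {1, 4, 5, 6, 7, 8} must be used), so s = 8.
The 5 still-open variables draw from only 5 values {1, 4, 5, 6, 7}, so each is used; only t can be 4, hence t = 4.

t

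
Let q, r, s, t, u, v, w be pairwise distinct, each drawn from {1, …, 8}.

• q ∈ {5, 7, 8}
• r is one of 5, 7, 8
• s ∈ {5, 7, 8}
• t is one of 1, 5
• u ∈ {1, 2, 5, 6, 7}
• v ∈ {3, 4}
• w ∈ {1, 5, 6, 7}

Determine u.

2

q, r, s between them cover only {5, 7, 8} — a naked triple. Remove those values from t, u, w.
That leaves t = 1. Eliminate 1 elsewhere: u, w.
w must be 6 (only option left). Strike 6 from u.
So u = 2.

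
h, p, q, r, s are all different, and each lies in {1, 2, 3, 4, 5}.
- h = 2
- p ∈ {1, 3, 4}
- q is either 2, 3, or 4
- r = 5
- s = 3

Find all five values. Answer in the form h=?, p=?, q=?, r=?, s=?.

h=2, p=1, q=4, r=5, s=3

h has just one choice, so h = 2. Strike 2 from q.
r must be 5 (only option left).
s's domain is down to {3}, so s = 3. So p, q can't be 3.
That leaves q = 4. Remove 4 from p.
p must be 1 (only option left).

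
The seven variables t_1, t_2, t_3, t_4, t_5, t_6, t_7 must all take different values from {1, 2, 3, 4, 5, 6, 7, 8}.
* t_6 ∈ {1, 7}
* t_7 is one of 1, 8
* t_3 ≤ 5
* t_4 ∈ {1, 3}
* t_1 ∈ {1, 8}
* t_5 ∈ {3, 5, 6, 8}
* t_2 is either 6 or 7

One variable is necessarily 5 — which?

t_5

The 2 variables t_1 and t_7 are confined to {1, 8}, which locks those values in; drop them from t_3, t_4, t_5, t_6.
t_4's domain is down to {3}, so t_4 = 3. Strike 3 from t_3, t_5.
t_6 has just one choice, so t_6 = 7. Eliminate 7 elsewhere: t_2.
t_2 has just one choice, so t_2 = 6. So t_5 can't be 6.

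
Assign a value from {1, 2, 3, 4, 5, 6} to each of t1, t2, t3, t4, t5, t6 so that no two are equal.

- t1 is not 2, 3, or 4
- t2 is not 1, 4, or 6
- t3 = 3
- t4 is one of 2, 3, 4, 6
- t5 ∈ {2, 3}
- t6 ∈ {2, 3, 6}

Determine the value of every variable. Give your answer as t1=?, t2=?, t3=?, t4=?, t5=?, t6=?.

t1=1, t2=5, t3=3, t4=4, t5=2, t6=6

t3 has just one choice, so t3 = 3. So t2, t4, t5, t6 can't be 3.
t5 has just one choice, so t5 = 2. Strike 2 from t2, t4, t6.
t6 has just one choice, so t6 = 6. Remove 6 from t1, t4.
That leaves t2 = 5. Eliminate 5 elsewhere: t1.
That leaves t4 = 4.
That leaves t1 = 1.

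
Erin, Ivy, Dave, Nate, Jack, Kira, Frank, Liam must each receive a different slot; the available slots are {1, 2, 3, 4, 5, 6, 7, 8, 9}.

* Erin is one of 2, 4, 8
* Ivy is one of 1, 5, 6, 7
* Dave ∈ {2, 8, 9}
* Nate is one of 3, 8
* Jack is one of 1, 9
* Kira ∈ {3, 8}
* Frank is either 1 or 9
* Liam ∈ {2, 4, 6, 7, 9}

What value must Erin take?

The 2 variables Nate and Kira are confined to {3, 8}, which locks those values in; drop them from Erin, Dave.
The 2 variables Jack and Frank are confined to {1, 9}, which locks those values in; drop them from Ivy, Dave, Liam.
That leaves Dave = 2. So Erin, Liam can't be 2.
So Erin = 4.

4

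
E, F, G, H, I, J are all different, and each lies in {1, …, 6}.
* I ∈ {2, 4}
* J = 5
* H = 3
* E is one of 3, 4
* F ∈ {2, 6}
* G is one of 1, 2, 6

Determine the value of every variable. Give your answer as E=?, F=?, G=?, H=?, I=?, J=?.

H's domain is down to {3}, so H = 3. Remove 3 from E.
J must be 5 (only option left).
E's domain is down to {4}, so E = 4. So I can't be 4.
I's domain is down to {2}, so I = 2. So F, G can't be 2.
F's domain is down to {6}, so F = 6. Strike 6 from G.
G must be 1 (only option left).

E=4, F=6, G=1, H=3, I=2, J=5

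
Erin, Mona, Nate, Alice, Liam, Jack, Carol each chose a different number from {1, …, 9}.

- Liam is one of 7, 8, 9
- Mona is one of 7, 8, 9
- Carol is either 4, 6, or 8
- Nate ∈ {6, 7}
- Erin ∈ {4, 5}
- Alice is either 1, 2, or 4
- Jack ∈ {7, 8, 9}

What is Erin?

5

The 3 variables Mona, Liam, Jack are confined to {7, 8, 9}, which locks those values in; drop them from Nate, Carol.
That leaves Nate = 6. So Carol can't be 6.
Carol has just one choice, so Carol = 4. Eliminate 4 elsewhere: Erin, Alice.
So Erin = 5.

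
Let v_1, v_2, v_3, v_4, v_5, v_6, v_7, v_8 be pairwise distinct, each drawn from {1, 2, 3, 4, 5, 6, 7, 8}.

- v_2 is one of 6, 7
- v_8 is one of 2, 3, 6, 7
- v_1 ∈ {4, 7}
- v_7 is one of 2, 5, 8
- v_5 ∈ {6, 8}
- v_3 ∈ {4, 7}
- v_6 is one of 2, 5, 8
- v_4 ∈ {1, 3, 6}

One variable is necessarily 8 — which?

v_5

The 8 variables together cover exactly {1, 2, 3, 4, 5, 6, 7, 8} — 8 values for 8 variables — and 1 appears only in v_4's list, so v_4 = 1.
The 7 still-open variables draw from only 7 values {2, 3, 4, 5, 6, 7, 8}, so each is used; only v_8 can be 3, hence v_8 = 3.
The 2 variables v_1 and v_3 are confined to {4, 7}, which locks those values in; drop them from v_2.
v_2 must be 6 (only option left). Strike 6 from v_5.
So 8 goes to v_5.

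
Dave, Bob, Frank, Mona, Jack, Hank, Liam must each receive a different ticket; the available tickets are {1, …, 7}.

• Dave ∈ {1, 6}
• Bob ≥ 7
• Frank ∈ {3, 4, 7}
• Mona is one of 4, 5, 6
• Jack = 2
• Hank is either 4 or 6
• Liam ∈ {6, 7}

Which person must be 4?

Hank

Bob's domain is down to {7}, so Bob = 7. Strike 7 from Frank, Liam.
That leaves Jack = 2.
Liam's domain is down to {6}, so Liam = 6. Eliminate 6 elsewhere: Dave, Mona, Hank.
So 4 goes to Hank.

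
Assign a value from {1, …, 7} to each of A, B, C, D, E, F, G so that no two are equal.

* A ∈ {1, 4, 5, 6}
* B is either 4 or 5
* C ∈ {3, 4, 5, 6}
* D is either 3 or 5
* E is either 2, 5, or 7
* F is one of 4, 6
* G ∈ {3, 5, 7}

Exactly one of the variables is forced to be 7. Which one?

G

The 7 variables together cover exactly {1, 2, 3, 4, 5, 6, 7} — 7 values for 7 variables — and 1 appears only in A's list, so A = 1.
The 6 still-open variables draw from only 6 values {2, 3, 4, 5, 6, 7}, so each is used; only E can be 2, hence E = 2.
Among the 5 still-open variables, 7 fits only G (and all 5 values in {3, 4, 5, 6, 7} must be used), so G = 7.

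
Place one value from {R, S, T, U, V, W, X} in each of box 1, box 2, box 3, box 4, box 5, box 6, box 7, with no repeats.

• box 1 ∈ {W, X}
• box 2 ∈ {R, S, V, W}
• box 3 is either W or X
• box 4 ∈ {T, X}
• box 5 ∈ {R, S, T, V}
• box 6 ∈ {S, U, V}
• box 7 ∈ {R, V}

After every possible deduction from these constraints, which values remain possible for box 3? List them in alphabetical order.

The 7 variables draw from only 7 values {R, S, T, U, V, W, X}, so each is used; only box 6 can be U, hence box 6 = U.
box 1 and box 3 share exactly the 2 values {W, X}; by pigeonhole those values go to them, so strike W, X from box 2, box 4.
box 4 must be T (only option left). Eliminate T elsewhere: box 5.
No further eliminations apply; box 3 can still be any of W, X.

W, X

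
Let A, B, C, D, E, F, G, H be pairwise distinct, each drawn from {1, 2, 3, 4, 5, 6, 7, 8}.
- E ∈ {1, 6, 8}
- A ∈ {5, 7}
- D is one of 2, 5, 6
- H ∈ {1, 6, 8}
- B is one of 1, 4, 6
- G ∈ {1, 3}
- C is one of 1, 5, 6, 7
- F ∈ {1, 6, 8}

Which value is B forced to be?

4

The 8 variables draw from only 8 values {1, 2, 3, 4, 5, 6, 7, 8}, so each is used; only D can be 2, hence D = 2.
The 7 still-open variables together cover exactly {1, 3, 4, 5, 6, 7, 8} — 7 values for 7 variables — and 3 appears only in G's list, so G = 3.
Among the 6 still-open variables, 4 fits only B (and all 6 values in {1, 4, 5, 6, 7, 8} must be used), so B = 4.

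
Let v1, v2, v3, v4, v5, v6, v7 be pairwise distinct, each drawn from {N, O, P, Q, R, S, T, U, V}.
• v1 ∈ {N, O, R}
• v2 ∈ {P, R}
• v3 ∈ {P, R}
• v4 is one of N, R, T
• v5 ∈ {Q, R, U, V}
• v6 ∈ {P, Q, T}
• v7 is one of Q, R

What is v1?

v2 and v3 share exactly the 2 values {P, R}; by pigeonhole those values go to them, so strike P, R from v1, v4, v5, v6, v7.
v7 has just one choice, so v7 = Q. Remove Q from v5, v6.
That leaves v6 = T. So v4 can't be T.
v4 has just one choice, so v4 = N. Eliminate N elsewhere: v1.
So v1 = O.

O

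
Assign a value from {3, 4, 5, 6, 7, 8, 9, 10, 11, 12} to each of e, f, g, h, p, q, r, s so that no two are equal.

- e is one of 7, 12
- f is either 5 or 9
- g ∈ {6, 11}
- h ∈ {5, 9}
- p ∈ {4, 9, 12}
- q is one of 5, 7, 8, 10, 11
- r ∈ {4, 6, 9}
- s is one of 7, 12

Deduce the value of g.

11

The 2 variables e and s are confined to {7, 12}, which locks those values in; drop them from p, q.
The 2 variables f and h are confined to {5, 9}, which locks those values in; drop them from p, q, r.
That leaves p = 4. Remove 4 from r.
r has just one choice, so r = 6. Eliminate 6 elsewhere: g.
So g = 11.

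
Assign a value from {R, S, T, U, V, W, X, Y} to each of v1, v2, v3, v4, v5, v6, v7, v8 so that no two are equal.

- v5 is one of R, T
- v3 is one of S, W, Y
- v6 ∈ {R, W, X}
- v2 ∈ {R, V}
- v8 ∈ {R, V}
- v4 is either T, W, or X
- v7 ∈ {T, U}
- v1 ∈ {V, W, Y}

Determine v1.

The 8 variables draw from only 8 values {R, S, T, U, V, W, X, Y}, so each is used; only v3 can be S, hence v3 = S.
The 7 still-open variables together cover exactly {R, T, U, V, W, X, Y} — 7 values for 7 variables — and U appears only in v7's list, so v7 = U.
The 6 still-open variables draw from only 6 values {R, T, V, W, X, Y}, so each is used; only v1 can be Y, hence v1 = Y.

Y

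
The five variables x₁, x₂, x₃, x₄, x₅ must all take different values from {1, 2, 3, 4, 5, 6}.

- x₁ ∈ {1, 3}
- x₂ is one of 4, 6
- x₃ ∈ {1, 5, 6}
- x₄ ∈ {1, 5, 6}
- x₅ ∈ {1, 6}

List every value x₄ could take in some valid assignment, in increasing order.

1, 5, 6

Among the 5 variables, 3 fits only x₁ (and all 5 values in {1, 3, 4, 5, 6} must be used), so x₁ = 3.
The 4 still-open variables together cover exactly {1, 4, 5, 6} — 4 values for 4 variables — and 4 appears only in x₂'s list, so x₂ = 4.
No further eliminations apply; x₄ can still be any of 1, 5, 6.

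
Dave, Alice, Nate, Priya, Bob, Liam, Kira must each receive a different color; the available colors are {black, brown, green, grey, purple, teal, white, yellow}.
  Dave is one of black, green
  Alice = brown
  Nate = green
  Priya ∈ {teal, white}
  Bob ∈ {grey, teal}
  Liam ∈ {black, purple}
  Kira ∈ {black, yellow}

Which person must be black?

Dave

Alice's domain is down to {brown}, so Alice = brown.
Nate has just one choice, so Nate = green. Remove green from Dave.
So black goes to Dave.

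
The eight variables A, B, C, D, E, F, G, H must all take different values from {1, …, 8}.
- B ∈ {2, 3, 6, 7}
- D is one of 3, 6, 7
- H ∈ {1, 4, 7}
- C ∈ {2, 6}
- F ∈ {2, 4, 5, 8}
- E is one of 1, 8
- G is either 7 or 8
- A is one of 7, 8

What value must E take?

The 8 variables draw from only 8 values {1, 2, 3, 4, 5, 6, 7, 8}, so each is used; only F can be 5, hence F = 5.
The 7 still-open variables together cover exactly {1, 2, 3, 4, 6, 7, 8} — 7 values for 7 variables — and 4 appears only in H's list, so H = 4.
Among the 6 still-open variables, 1 fits only E (and all 6 values in {1, 2, 3, 6, 7, 8} must be used), so E = 1.

1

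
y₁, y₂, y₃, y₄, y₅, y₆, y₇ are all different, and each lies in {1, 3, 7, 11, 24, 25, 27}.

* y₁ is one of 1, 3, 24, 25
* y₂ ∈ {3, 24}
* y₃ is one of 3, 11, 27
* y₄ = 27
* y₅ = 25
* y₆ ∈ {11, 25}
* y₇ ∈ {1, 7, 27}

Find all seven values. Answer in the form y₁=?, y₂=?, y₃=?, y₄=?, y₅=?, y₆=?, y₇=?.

y₁=1, y₂=24, y₃=3, y₄=27, y₅=25, y₆=11, y₇=7

y₄'s domain is down to {27}, so y₄ = 27. Strike 27 from y₃, y₇.
y₅ has just one choice, so y₅ = 25. So y₁, y₆ can't be 25.
y₆ has just one choice, so y₆ = 11. So y₃ can't be 11.
y₃ has just one choice, so y₃ = 3. Eliminate 3 elsewhere: y₁, y₂.
y₂'s domain is down to {24}, so y₂ = 24. Eliminate 24 elsewhere: y₁.
y₁ must be 1 (only option left). Eliminate 1 elsewhere: y₇.
That leaves y₇ = 7.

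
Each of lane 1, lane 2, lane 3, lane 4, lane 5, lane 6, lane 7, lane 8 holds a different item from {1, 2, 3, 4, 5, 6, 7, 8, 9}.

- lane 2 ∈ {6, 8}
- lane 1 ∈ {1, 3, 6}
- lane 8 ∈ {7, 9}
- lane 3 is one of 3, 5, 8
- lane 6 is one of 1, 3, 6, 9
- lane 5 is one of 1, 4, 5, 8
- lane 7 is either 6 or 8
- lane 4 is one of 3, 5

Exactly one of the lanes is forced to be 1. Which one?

The 8 variables together cover exactly {1, 3, 4, 5, 6, 7, 8, 9} — 8 values for 8 variables — and 4 appears only in lane 5's list, so lane 5 = 4.
The 7 still-open variables together cover exactly {1, 3, 5, 6, 7, 8, 9} — 7 values for 7 variables — and 7 appears only in lane 8's list, so lane 8 = 7.
Among the 6 still-open variables, 9 fits only lane 6 (and all 6 values in {1, 3, 5, 6, 8, 9} must be used), so lane 6 = 9.
The 5 still-open variables draw from only 5 values {1, 3, 5, 6, 8}, so each is used; only lane 1 can be 1, hence lane 1 = 1.

lane 1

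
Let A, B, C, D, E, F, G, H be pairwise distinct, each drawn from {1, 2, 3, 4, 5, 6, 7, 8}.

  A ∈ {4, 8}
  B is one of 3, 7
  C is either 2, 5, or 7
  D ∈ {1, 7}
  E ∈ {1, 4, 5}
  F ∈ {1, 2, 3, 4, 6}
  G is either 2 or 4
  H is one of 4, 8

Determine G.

The 8 variables draw from only 8 values {1, 2, 3, 4, 5, 6, 7, 8}, so each is used; only F can be 6, hence F = 6.
Among the 7 still-open variables, 3 fits only B (and all 7 values in {1, 2, 3, 4, 5, 7, 8} must be used), so B = 3.
The 2 variables A and H are confined to {4, 8}, which locks those values in; drop them from E, G.
So G = 2.

2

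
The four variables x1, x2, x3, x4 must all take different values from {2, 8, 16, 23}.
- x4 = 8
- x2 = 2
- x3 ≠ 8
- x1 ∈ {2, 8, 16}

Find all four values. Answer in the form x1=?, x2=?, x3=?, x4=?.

x1=16, x2=2, x3=23, x4=8

x2 must be 2 (only option left). So x1, x3 can't be 2.
x4 has just one choice, so x4 = 8. Remove 8 from x1.
x1 has just one choice, so x1 = 16. Strike 16 from x3.
x3 must be 23 (only option left).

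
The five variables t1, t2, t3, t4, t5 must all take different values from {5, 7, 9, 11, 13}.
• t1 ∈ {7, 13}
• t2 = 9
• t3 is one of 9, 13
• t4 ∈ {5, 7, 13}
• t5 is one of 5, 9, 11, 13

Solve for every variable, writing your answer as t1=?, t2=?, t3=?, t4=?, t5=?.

t1=7, t2=9, t3=13, t4=5, t5=11

t2 has just one choice, so t2 = 9. So t3, t5 can't be 9.
That leaves t3 = 13. Strike 13 from t1, t4, t5.
t1 has just one choice, so t1 = 7. So t4 can't be 7.
t4's domain is down to {5}, so t4 = 5. Eliminate 5 elsewhere: t5.
t5's domain is down to {11}, so t5 = 11.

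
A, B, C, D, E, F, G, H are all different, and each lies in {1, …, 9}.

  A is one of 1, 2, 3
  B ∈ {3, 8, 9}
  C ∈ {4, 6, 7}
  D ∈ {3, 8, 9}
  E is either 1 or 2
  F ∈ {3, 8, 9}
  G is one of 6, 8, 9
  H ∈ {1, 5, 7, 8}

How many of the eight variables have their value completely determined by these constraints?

1

The 3 variables B, D, F are confined to {3, 8, 9}, which locks those values in; drop them from A, G, H.
G's domain is down to {6}, so G = 6. Strike 6 from C.
A and E share exactly the 2 values {1, 2}; by pigeonhole those values go to them, so strike 1, 2 from H.
Determined: G=6. The other variables each still have more than one consistent value. That makes 1.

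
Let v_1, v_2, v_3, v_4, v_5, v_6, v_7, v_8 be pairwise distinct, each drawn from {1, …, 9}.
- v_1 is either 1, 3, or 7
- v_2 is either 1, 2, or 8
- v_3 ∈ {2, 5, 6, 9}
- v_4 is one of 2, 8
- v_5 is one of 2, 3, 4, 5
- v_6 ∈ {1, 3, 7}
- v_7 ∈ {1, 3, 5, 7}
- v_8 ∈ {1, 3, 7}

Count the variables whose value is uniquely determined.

The 3 variables v_1, v_6, v_8 are confined to {1, 3, 7}, which locks those values in; drop them from v_2, v_5, v_7.
v_7's domain is down to {5}, so v_7 = 5. So v_3, v_5 can't be 5.
v_2 and v_4 between them cover only {2, 8} — a naked pair. Remove those values from v_3, v_5.
That leaves v_5 = 4.
Determined: v_5=4, v_7=5. The other variables each still have more than one consistent value. That makes 2.

2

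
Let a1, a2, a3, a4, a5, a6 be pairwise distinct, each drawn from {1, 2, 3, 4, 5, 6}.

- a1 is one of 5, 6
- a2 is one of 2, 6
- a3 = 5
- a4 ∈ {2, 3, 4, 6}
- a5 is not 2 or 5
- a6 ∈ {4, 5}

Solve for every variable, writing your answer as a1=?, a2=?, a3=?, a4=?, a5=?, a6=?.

a3 has just one choice, so a3 = 5. Eliminate 5 elsewhere: a1, a6.
a6's domain is down to {4}, so a6 = 4. So a4, a5 can't be 4.
a1 must be 6 (only option left). So a2, a4, a5 can't be 6.
a2 must be 2 (only option left). Eliminate 2 elsewhere: a4.
a4 has just one choice, so a4 = 3. Remove 3 from a5.
a5 must be 1 (only option left).

a1=6, a2=2, a3=5, a4=3, a5=1, a6=4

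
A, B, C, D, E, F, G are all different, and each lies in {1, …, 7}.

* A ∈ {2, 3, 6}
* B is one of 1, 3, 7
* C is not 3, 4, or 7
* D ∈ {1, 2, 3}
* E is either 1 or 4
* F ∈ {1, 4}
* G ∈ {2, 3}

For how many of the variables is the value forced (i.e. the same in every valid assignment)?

3

Among the 7 variables, 5 fits only C (and all 7 values in {1, 2, 3, 4, 5, 6, 7} must be used), so C = 5.
The 6 still-open variables together cover exactly {1, 2, 3, 4, 6, 7} — 6 values for 6 variables — and 6 appears only in A's list, so A = 6.
The 5 still-open variables together cover exactly {1, 2, 3, 4, 7} — 5 values for 5 variables — and 7 appears only in B's list, so B = 7.
E and F between them cover only {1, 4} — a naked pair. Remove those values from D.
Determined: A=6, B=7, C=5. The other variables each still have more than one consistent value. That makes 3.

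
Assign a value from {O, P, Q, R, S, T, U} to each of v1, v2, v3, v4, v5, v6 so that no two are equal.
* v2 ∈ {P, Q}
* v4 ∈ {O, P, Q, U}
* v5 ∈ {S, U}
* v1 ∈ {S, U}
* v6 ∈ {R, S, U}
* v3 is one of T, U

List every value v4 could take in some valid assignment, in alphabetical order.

v1 and v5 between them cover only {S, U} — a naked pair. Remove those values from v3, v4, v6.
v3's domain is down to {T}, so v3 = T.
That leaves v6 = R.
No further eliminations apply; v4 can still be any of O, P, Q.

O, P, Q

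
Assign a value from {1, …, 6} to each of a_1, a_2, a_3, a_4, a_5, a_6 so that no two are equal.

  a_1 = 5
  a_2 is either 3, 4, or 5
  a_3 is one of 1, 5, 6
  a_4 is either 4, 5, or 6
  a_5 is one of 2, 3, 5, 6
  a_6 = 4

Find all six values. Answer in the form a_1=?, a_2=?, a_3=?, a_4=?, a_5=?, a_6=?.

a_1=5, a_2=3, a_3=1, a_4=6, a_5=2, a_6=4

a_1's domain is down to {5}, so a_1 = 5. Strike 5 from a_2, a_3, a_4, a_5.
a_6 must be 4 (only option left). Eliminate 4 elsewhere: a_2, a_4.
That leaves a_2 = 3. Eliminate 3 elsewhere: a_5.
a_4 must be 6 (only option left). Remove 6 from a_3, a_5.
a_5 has just one choice, so a_5 = 2.
a_3's domain is down to {1}, so a_3 = 1.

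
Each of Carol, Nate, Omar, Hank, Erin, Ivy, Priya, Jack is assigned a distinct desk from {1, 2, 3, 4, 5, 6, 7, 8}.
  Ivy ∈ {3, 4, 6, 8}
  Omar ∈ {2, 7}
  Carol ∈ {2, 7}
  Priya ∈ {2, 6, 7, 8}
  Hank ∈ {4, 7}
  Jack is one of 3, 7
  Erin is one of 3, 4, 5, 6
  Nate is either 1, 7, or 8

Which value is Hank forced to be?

4

The 8 variables draw from only 8 values {1, 2, 3, 4, 5, 6, 7, 8}, so each is used; only Nate can be 1, hence Nate = 1.
The 7 still-open variables draw from only 7 values {2, 3, 4, 5, 6, 7, 8}, so each is used; only Erin can be 5, hence Erin = 5.
The 2 variables Carol and Omar are confined to {2, 7}, which locks those values in; drop them from Hank, Priya, Jack.
So Hank = 4.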